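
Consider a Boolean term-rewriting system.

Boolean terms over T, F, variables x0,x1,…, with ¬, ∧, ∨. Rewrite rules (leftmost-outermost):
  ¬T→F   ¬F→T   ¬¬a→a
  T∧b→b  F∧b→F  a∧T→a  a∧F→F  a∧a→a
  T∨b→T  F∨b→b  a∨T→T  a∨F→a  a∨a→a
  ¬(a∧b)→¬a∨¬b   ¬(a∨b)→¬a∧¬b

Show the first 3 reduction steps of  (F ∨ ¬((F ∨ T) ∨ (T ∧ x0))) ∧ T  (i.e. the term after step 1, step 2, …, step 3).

  start: (F ∨ ¬((F ∨ T) ∨ (T ∧ x0))) ∧ T
  [1] F ∨ ¬((F ∨ T) ∨ (T ∧ x0))
  [2] ¬((F ∨ T) ∨ (T ∧ x0))
  [3] ¬(F ∨ T) ∧ ¬(T ∧ x0)

Answer: after 3 steps: ¬(F ∨ T) ∧ ¬(T ∧ x0)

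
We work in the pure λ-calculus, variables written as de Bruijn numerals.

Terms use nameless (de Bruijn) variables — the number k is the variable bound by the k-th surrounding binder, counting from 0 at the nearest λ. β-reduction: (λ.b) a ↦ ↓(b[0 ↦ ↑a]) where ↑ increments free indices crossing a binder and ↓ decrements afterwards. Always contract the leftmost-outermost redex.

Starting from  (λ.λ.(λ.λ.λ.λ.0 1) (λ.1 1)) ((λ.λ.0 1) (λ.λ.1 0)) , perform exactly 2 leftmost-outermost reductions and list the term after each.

Answer: after 2 steps: λ.λ.λ.λ.0 1

Working:
  start: (λ.λ.(λ.λ.λ.λ.0 1) (λ.1 1)) ((λ.λ.0 1) (λ.λ.1 0))
  [1] λ.(λ.λ.λ.λ.0 1) (λ.1 1)
  [2] λ.λ.λ.λ.0 1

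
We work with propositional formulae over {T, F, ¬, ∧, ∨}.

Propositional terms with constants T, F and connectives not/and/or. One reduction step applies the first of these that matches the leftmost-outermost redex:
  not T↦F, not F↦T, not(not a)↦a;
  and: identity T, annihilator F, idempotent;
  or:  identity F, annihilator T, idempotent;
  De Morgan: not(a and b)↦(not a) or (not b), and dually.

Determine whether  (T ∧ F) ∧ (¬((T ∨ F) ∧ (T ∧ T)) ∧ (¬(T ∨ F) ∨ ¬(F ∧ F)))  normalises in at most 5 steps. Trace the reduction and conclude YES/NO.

Answer: YES — reaches normal form F in 2 ≤ 5 steps

Derivation:
  start: (T ∧ F) ∧ (¬((T ∨ F) ∧ (T ∧ T)) ∧ (¬(T ∨ F) ∨ ¬(F ∧ F)))
  →1  F ∧ (¬((T ∨ F) ∧ (T ∧ T)) ∧ (¬(T ∨ F) ∨ ¬(F ∧ F)))
  →2  F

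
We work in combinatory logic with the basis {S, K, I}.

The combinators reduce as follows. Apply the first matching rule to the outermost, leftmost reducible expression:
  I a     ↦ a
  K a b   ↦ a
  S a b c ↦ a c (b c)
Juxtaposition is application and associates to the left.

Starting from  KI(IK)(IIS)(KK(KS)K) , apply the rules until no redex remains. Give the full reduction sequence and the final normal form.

Answer: normal form = S(KK)  (in 5 steps)

Reduction:
  start: KI(IK)(IIS)(KK(KS)K)
  step 1: I(IIS)(KK(KS)K)
  step 2: IIS(KK(KS)K)
  step 3: IS(KK(KS)K)
  step 4: S(KK(KS)K)
  step 5: S(KK)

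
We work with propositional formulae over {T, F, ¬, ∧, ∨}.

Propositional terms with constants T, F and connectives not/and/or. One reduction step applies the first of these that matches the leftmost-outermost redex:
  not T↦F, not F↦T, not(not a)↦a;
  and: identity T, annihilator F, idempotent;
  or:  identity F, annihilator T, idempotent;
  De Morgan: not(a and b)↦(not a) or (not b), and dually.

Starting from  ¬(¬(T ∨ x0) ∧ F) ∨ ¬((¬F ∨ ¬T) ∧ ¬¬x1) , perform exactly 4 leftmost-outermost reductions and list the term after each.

  start: ¬(¬(T ∨ x0) ∧ F) ∨ ¬((¬F ∨ ¬T) ∧ ¬¬x1)
  [1] (¬¬(T ∨ x0) ∨ ¬F) ∨ ¬((¬F ∨ ¬T) ∧ ¬¬x1)
  [2] ((T ∨ x0) ∨ ¬F) ∨ ¬((¬F ∨ ¬T) ∧ ¬¬x1)
  [3] (T ∨ ¬F) ∨ ¬((¬F ∨ ¬T) ∧ ¬¬x1)
  [4] T ∨ ¬((¬F ∨ ¬T) ∧ ¬¬x1)

Answer: after 4 steps: T ∨ ¬((¬F ∨ ¬T) ∧ ¬¬x1)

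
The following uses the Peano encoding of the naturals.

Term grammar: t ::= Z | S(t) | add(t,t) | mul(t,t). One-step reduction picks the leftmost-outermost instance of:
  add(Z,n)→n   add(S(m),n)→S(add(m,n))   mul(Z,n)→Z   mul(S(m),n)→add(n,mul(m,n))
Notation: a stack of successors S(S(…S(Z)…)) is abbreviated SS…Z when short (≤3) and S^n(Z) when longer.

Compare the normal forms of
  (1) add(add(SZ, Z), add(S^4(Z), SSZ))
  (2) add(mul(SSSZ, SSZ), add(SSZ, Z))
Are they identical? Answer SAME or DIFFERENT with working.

Answer: DIFFERENT — A ⇓ S^7(Z), B ⇓ S^8(Z)

Working:
Term A:
  start: add(add(SZ, Z), add(S^4(Z), SSZ))
  [1] add(S(add(Z, Z)), add(S^4(Z), SSZ))
  [2] S(add(add(Z, Z), add(S^4(Z), SSZ)))
  [3] S(add(Z, add(S^4(Z), SSZ)))
  [4] S(add(S^4(Z), SSZ))
  [5] S(S(add(SSSZ, SSZ)))
  [6] S(S(S(add(SSZ, SSZ))))
  [7] S(S(S(S(add(SZ, SSZ)))))
  [8] S(S(S(S(S(add(Z, SSZ))))))
  [9] S^7(Z)

Term B:
  start: add(mul(SSSZ, SSZ), add(SSZ, Z))
  [1] add(add(SSZ, mul(SSZ, SSZ)), add(SSZ, Z))
  [2] add(S(add(SZ, mul(SSZ, SSZ))), add(SSZ, Z))
  [3] S(add(add(SZ, mul(SSZ, SSZ)), add(SSZ, Z)))
  [4] S(add(S(add(Z, mul(SSZ, SSZ))), add(SSZ, Z)))
  [5] S(S(add(add(Z, mul(SSZ, SSZ)), add(SSZ, Z))))
  [6] S(S(add(mul(SSZ, SSZ), add(SSZ, Z))))
  [7] S(S(add(add(SSZ, mul(SZ, SSZ)), add(SSZ, Z))))
  [8] S(S(add(S(add(SZ, mul(SZ, SSZ))), add(SSZ, Z))))
  [9] S(S(S(add(add(SZ, mul(SZ, SSZ)), add(SSZ, Z)))))
  [10] S(S(S(add(S(add(Z, mul(SZ, SSZ))), add(SSZ, Z)))))
  [11] S(S(S(S(add(add(Z, mul(SZ, SSZ)), add(SSZ, Z))))))
  [12] S(S(S(S(add(mul(SZ, SSZ), add(SSZ, Z))))))
  [13] S(S(S(S(add(add(SSZ, mul(Z, SSZ)), add(SSZ, Z))))))
  [14] S(S(S(S(add(S(add(SZ, mul(Z, SSZ))), add(SSZ, Z))))))
  [15] S(S(S(S(S(add(add(SZ, mul(Z, SSZ)), add(SSZ, Z)))))))
  [16] S(S(S(S(S(add(S(add(Z, mul(Z, SSZ))), add(SSZ, Z)))))))
  [17] S(S(S(S(S(S(add(add(Z, mul(Z, SSZ)), add(SSZ, Z))))))))
  [18] S(S(S(S(S(S(add(mul(Z, SSZ), add(SSZ, Z))))))))
  [19] S(S(S(S(S(S(add(Z, add(SSZ, Z))))))))
  [20] S(S(S(S(S(S(add(SSZ, Z)))))))
  [21] S(S(S(S(S(S(S(add(SZ, Z))))))))
  [22] S(S(S(S(S(S(S(S(add(Z, Z)))))))))
  [23] S^8(Z)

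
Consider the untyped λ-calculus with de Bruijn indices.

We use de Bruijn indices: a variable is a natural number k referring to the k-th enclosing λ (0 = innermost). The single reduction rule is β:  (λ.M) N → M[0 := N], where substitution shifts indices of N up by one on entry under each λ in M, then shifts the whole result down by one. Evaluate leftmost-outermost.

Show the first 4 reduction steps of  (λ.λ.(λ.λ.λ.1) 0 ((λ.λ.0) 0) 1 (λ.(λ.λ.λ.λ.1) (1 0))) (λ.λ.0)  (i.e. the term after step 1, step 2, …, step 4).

  start: (λ.λ.(λ.λ.λ.1) 0 ((λ.λ.0) 0) 1 (λ.(λ.λ.λ.λ.1) (1 0))) (λ.λ.0)
  [1] λ.(λ.λ.λ.1) 0 ((λ.λ.0) 0) (λ.λ.0) (λ.(λ.λ.λ.λ.1) (1 0))
  [2] λ.(λ.λ.1) ((λ.λ.0) 0) (λ.λ.0) (λ.(λ.λ.λ.λ.1) (1 0))
  [3] λ.(λ.(λ.λ.0) 1) (λ.λ.0) (λ.(λ.λ.λ.λ.1) (1 0))
  [4] λ.(λ.λ.0) 0 (λ.(λ.λ.λ.λ.1) (1 0))

Answer: after 4 steps: λ.(λ.λ.0) 0 (λ.(λ.λ.λ.λ.1) (1 0))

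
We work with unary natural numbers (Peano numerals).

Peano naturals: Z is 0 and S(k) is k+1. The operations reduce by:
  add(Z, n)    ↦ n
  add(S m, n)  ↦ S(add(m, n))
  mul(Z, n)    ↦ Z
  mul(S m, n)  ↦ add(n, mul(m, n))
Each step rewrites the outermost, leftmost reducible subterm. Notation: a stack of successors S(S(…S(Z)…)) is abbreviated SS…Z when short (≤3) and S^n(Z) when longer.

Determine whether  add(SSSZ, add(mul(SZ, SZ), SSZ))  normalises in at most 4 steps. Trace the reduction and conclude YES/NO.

  start: add(SSSZ, add(mul(SZ, SZ), SSZ))
  →1  S(add(SSZ, add(mul(SZ, SZ), SSZ)))
  →2  S(S(add(SZ, add(mul(SZ, SZ), SSZ))))
  →3  S(S(S(add(Z, add(mul(SZ, SZ), SSZ)))))
  →4  S(S(S(add(mul(SZ, SZ), SSZ))))

Answer: NO — after 4 steps the term is S(S(S(add(mul(SZ, SZ), SSZ)))), not yet normal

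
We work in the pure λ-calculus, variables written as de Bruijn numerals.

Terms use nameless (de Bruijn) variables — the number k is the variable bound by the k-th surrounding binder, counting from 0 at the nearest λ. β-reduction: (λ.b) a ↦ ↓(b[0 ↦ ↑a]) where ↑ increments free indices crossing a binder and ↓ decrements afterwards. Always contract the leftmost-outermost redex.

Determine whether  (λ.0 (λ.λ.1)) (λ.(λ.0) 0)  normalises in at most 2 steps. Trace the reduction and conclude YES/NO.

  start: (λ.0 (λ.λ.1)) (λ.(λ.0) 0)
  [1] (λ.(λ.0) 0) (λ.λ.1)
  [2] (λ.0) (λ.λ.1)

Answer: NO — after 2 steps the term is (λ.0) (λ.λ.1), not yet normal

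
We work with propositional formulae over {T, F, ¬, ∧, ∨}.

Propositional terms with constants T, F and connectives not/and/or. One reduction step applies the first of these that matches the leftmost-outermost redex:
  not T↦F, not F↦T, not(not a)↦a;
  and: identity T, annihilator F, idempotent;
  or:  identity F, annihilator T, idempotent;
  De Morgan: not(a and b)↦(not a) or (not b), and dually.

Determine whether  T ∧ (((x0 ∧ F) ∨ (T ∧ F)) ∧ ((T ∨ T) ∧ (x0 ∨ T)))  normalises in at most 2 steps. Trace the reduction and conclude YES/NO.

  start: T ∧ (((x0 ∧ F) ∨ (T ∧ F)) ∧ ((T ∨ T) ∧ (x0 ∨ T)))
  [1] ((x0 ∧ F) ∨ (T ∧ F)) ∧ ((T ∨ T) ∧ (x0 ∨ T))
  [2] (F ∨ (T ∧ F)) ∧ ((T ∨ T) ∧ (x0 ∨ T))

Answer: NO — after 2 steps the term is (F ∨ (T ∧ F)) ∧ ((T ∨ T) ∧ (x0 ∨ T)), not yet normal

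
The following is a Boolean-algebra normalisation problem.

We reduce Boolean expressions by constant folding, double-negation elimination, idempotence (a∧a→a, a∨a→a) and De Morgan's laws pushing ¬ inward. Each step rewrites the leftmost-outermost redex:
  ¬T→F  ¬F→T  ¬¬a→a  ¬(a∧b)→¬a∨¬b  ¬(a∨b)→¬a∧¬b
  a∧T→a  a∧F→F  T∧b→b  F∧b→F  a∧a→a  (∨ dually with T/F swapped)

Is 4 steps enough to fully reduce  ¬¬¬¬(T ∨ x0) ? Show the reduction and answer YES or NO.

Answer: YES — reaches normal form T in 3 ≤ 4 steps

Working:
  start: ¬¬¬¬(T ∨ x0)
  step 1: ¬¬(T ∨ x0)
  step 2: T ∨ x0
  step 3: T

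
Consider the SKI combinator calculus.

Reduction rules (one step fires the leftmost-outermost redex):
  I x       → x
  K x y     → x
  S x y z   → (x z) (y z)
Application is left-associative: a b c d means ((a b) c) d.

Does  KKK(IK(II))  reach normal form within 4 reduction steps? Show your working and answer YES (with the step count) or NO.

  start: KKK(IK(II))
  →1  K(IK(II))
  →2  K(K(II))
  →3  K(KI)

Answer: YES — reaches normal form K(KI) in 3 ≤ 4 steps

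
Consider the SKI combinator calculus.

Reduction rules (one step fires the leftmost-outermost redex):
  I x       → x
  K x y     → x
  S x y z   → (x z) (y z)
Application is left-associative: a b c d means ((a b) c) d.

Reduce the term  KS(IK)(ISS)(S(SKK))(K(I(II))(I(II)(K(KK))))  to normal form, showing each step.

Answer: normal form = S(S(SKK)I)(S(SKK)I)  (in 14 steps)

Working:
  start: KS(IK)(ISS)(S(SKK))(K(I(II))(I(II)(K(KK))))
  [1] S(ISS)(S(SKK))(K(I(II))(I(II)(K(KK))))
  [2] ISS(K(I(II))(I(II)(K(KK))))(S(SKK)(K(I(II))(I(II)(K(KK)))))
  [3] SS(K(I(II))(I(II)(K(KK))))(S(SKK)(K(I(II))(I(II)(K(KK)))))
  [4] S(S(SKK)(K(I(II))(I(II)(K(KK)))))(K(I(II))(I(II)(K(KK)))(S(SKK)(K(I(II))(I(II)(K(KK))))))
  [5] S(S(SKK)(I(II)))(K(I(II))(I(II)(K(KK)))(S(SKK)(K(I(II))(I(II)(K(KK))))))
  [6] S(S(SKK)(II))(K(I(II))(I(II)(K(KK)))(S(SKK)(K(I(II))(I(II)(K(KK))))))
  [7] S(S(SKK)I)(K(I(II))(I(II)(K(KK)))(S(SKK)(K(I(II))(I(II)(K(KK))))))
  [8] S(S(SKK)I)(I(II)(S(SKK)(K(I(II))(I(II)(K(KK))))))
  [9] S(S(SKK)I)(II(S(SKK)(K(I(II))(I(II)(K(KK))))))
  [10] S(S(SKK)I)(I(S(SKK)(K(I(II))(I(II)(K(KK))))))
  [11] S(S(SKK)I)(S(SKK)(K(I(II))(I(II)(K(KK)))))
  [12] S(S(SKK)I)(S(SKK)(I(II)))
  [13] S(S(SKK)I)(S(SKK)(II))
  [14] S(S(SKK)I)(S(SKK)I)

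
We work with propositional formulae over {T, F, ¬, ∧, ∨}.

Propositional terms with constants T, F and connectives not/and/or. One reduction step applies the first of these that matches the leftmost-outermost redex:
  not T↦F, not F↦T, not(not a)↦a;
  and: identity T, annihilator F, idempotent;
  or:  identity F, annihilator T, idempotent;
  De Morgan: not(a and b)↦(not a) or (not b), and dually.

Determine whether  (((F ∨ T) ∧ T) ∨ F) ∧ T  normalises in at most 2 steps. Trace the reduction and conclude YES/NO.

Answer: NO — after 2 steps the term is (F ∨ T) ∧ T, not yet normal

Reduction:
  start: (((F ∨ T) ∧ T) ∨ F) ∧ T
  →1  ((F ∨ T) ∧ T) ∨ F
  →2  (F ∨ T) ∧ T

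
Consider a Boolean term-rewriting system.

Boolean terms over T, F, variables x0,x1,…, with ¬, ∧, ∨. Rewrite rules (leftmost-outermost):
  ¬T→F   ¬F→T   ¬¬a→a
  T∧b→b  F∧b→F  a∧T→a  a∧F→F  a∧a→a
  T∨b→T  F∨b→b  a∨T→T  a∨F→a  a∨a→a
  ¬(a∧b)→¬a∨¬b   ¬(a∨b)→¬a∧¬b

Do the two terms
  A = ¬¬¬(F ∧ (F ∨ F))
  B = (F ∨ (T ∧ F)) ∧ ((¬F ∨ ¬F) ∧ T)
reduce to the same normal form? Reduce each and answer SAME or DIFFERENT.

Answer: DIFFERENT — A ⇓ T, B ⇓ F

Reduction:
Term A:
  start: ¬¬¬(F ∧ (F ∨ F))
  step 1: ¬(F ∧ (F ∨ F))
  step 2: ¬F ∨ ¬(F ∨ F)
  step 3: T ∨ ¬(F ∨ F)
  step 4: T

Term B:
  start: (F ∨ (T ∧ F)) ∧ ((¬F ∨ ¬F) ∧ T)
  step 1: (T ∧ F) ∧ ((¬F ∨ ¬F) ∧ T)
  step 2: F ∧ ((¬F ∨ ¬F) ∧ T)
  step 3: F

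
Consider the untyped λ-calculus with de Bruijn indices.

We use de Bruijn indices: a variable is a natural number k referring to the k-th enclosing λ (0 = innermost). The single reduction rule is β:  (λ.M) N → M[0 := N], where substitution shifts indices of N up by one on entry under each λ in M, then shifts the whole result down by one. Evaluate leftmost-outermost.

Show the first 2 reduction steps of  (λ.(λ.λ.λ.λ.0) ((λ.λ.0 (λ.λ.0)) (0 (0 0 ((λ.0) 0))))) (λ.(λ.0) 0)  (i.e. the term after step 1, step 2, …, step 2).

Answer: after 2 steps: λ.λ.λ.0

Derivation:
  start: (λ.(λ.λ.λ.λ.0) ((λ.λ.0 (λ.λ.0)) (0 (0 0 ((λ.0) 0))))) (λ.(λ.0) 0)
  step 1: (λ.λ.λ.λ.0) ((λ.λ.0 (λ.λ.0)) ((λ.(λ.0) 0) ((λ.(λ.0) 0) (λ.(λ.0) 0) ((λ.0) (λ.(λ.0) 0)))))
  step 2: λ.λ.λ.0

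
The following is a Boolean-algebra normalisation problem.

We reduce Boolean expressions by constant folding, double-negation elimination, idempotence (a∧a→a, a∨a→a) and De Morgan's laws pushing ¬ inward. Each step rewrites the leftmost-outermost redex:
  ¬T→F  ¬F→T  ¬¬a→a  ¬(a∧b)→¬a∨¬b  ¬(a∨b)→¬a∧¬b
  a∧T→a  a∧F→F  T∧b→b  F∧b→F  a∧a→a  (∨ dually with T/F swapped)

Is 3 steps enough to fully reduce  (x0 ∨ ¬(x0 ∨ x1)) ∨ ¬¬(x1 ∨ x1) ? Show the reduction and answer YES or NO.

  start: (x0 ∨ ¬(x0 ∨ x1)) ∨ ¬¬(x1 ∨ x1)
  →1  (x0 ∨ (¬x0 ∧ ¬x1)) ∨ ¬¬(x1 ∨ x1)
  →2  (x0 ∨ (¬x0 ∧ ¬x1)) ∨ (x1 ∨ x1)
  →3  (x0 ∨ (¬x0 ∧ ¬x1)) ∨ x1

Answer: YES — reaches normal form (x0 ∨ (¬x0 ∧ ¬x1)) ∨ x1 in 3 ≤ 3 steps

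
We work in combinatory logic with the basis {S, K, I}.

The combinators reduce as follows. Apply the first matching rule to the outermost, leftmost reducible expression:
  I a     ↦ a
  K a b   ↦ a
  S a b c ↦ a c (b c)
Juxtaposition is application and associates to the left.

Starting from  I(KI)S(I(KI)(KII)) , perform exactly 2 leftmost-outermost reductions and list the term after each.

  start: I(KI)S(I(KI)(KII))
  step 1: KIS(I(KI)(KII))
  step 2: I(I(KI)(KII))

Answer: after 2 steps: I(I(KI)(KII))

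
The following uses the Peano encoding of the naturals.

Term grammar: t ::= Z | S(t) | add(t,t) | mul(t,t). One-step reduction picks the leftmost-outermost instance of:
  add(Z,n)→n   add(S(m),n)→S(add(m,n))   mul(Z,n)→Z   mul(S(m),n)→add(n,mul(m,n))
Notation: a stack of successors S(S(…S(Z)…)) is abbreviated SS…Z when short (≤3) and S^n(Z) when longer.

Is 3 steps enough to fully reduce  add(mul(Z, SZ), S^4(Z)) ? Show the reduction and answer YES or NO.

  start: add(mul(Z, SZ), S^4(Z))
  →1  add(Z, S^4(Z))
  →2  S^4(Z)

Answer: YES — reaches normal form S^4(Z) in 2 ≤ 3 steps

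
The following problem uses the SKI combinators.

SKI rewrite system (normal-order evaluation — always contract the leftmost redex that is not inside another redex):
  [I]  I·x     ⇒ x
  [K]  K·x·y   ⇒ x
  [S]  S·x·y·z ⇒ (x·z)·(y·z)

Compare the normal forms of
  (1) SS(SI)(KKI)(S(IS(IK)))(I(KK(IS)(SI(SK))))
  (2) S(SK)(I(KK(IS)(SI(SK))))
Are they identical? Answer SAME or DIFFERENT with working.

Answer: SAME — A ⇓ S(SK)(K(SI(SK))), B ⇓ S(SK)(K(SI(SK)))

Working:
Term A:
  start: SS(SI)(KKI)(S(IS(IK)))(I(KK(IS)(SI(SK))))
  →1  S(KKI)(SI(KKI))(S(IS(IK)))(I(KK(IS)(SI(SK))))
  →2  KKI(S(IS(IK)))(SI(KKI)(S(IS(IK))))(I(KK(IS)(SI(SK))))
  →3  K(S(IS(IK)))(SI(KKI)(S(IS(IK))))(I(KK(IS)(SI(SK))))
  →4  S(IS(IK))(I(KK(IS)(SI(SK))))
  →5  S(S(IK))(I(KK(IS)(SI(SK))))
  →6  S(SK)(I(KK(IS)(SI(SK))))
  →7  S(SK)(KK(IS)(SI(SK)))
  →8  S(SK)(K(SI(SK)))

Term B:
  start: S(SK)(I(KK(IS)(SI(SK))))
  →1  S(SK)(KK(IS)(SI(SK)))
  →2  S(SK)(K(SI(SK)))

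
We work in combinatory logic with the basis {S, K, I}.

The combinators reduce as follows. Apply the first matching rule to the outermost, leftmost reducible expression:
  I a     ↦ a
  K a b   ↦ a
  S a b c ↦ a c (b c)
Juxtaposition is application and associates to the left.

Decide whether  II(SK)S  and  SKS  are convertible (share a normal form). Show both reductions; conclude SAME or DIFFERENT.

Answer: SAME — A ⇓ SKS, B ⇓ SKS

Reduction:
Term A:
  start: II(SK)S
  [1] I(SK)S
  [2] SKS

Term B:
  start: SKS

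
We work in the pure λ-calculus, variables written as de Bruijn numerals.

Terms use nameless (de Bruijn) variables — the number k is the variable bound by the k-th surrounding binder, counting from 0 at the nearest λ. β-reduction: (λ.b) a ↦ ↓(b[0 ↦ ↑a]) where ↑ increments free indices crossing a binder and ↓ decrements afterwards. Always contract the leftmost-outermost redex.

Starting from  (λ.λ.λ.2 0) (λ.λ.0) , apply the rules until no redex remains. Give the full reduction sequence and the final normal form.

  start: (λ.λ.λ.2 0) (λ.λ.0)
  [1] λ.λ.(λ.λ.0) 0
  [2] λ.λ.λ.0

Answer: normal form = λ.λ.λ.0  (in 2 steps)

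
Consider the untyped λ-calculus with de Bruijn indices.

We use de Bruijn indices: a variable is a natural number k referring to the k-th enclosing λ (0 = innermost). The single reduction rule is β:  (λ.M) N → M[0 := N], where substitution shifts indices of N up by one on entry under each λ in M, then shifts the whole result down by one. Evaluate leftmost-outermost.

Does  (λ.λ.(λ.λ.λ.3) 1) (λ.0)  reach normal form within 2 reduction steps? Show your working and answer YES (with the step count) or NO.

Answer: YES — reaches normal form λ.λ.λ.2 in 2 ≤ 2 steps

Derivation:
  start: (λ.λ.(λ.λ.λ.3) 1) (λ.0)
  →1  λ.(λ.λ.λ.3) (λ.0)
  →2  λ.λ.λ.2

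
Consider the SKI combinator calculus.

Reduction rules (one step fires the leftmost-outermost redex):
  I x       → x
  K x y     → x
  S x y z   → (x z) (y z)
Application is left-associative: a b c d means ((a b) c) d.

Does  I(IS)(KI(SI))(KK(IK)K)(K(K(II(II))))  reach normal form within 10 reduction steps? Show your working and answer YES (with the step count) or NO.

  start: I(IS)(KI(SI))(KK(IK)K)(K(K(II(II))))
  [1] IS(KI(SI))(KK(IK)K)(K(K(II(II))))
  [2] S(KI(SI))(KK(IK)K)(K(K(II(II))))
  [3] KI(SI)(K(K(II(II))))(KK(IK)K(K(K(II(II)))))
  [4] I(K(K(II(II))))(KK(IK)K(K(K(II(II)))))
  [5] K(K(II(II)))(KK(IK)K(K(K(II(II)))))
  [6] K(II(II))
  [7] K(I(II))
  [8] K(II)
  [9] KI

Answer: YES — reaches normal form KI in 9 ≤ 10 steps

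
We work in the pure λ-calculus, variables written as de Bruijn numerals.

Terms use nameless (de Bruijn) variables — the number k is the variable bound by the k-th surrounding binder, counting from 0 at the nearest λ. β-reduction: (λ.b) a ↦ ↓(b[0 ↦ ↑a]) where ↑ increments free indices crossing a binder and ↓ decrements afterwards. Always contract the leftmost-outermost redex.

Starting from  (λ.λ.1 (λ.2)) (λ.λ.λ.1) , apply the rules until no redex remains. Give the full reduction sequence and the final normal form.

Answer: normal form = λ.λ.λ.1  (in 2 steps)

Working:
  start: (λ.λ.1 (λ.2)) (λ.λ.λ.1)
  step 1: λ.(λ.λ.λ.1) (λ.λ.λ.λ.1)
  step 2: λ.λ.λ.1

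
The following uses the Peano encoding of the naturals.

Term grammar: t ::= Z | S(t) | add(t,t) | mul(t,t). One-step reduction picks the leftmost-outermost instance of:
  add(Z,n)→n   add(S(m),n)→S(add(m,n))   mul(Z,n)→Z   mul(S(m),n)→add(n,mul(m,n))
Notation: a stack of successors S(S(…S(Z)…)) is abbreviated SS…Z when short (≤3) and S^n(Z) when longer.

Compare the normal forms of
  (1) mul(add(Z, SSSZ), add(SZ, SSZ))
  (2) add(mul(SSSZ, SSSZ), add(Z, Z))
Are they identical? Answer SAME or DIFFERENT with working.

Answer: SAME — A ⇓ S^9(Z), B ⇓ S^9(Z)

Reduction:
Term A:
  start: mul(add(Z, SSSZ), add(SZ, SSZ))
  [1] mul(SSSZ, add(SZ, SSZ))
  [2] add(add(SZ, SSZ), mul(SSZ, add(SZ, SSZ)))
  [3] add(S(add(Z, SSZ)), mul(SSZ, add(SZ, SSZ)))
  [4] S(add(add(Z, SSZ), mul(SSZ, add(SZ, SSZ))))
  [5] S(add(SSZ, mul(SSZ, add(SZ, SSZ))))
  [6] S(S(add(SZ, mul(SSZ, add(SZ, SSZ)))))
  [7] S(S(S(add(Z, mul(SSZ, add(SZ, SSZ))))))
  [8] S(S(S(mul(SSZ, add(SZ, SSZ)))))
  [9] S(S(S(add(add(SZ, SSZ), mul(SZ, add(SZ, SSZ))))))
  [10] S(S(S(add(S(add(Z, SSZ)), mul(SZ, add(SZ, SSZ))))))
  [11] S(S(S(S(add(add(Z, SSZ), mul(SZ, add(SZ, SSZ)))))))
  [12] S(S(S(S(add(SSZ, mul(SZ, add(SZ, SSZ)))))))
  [13] S(S(S(S(S(add(SZ, mul(SZ, add(SZ, SSZ))))))))
  [14] S(S(S(S(S(S(add(Z, mul(SZ, add(SZ, SSZ)))))))))
  [15] S(S(S(S(S(S(mul(SZ, add(SZ, SSZ))))))))
  [16] S(S(S(S(S(S(add(add(SZ, SSZ), mul(Z, add(SZ, SSZ)))))))))
  [17] S(S(S(S(S(S(add(S(add(Z, SSZ)), mul(Z, add(SZ, SSZ)))))))))
  [18] S(S(S(S(S(S(S(add(add(Z, SSZ), mul(Z, add(SZ, SSZ))))))))))
  [19] S(S(S(S(S(S(S(add(SSZ, mul(Z, add(SZ, SSZ))))))))))
  [20] S(S(S(S(S(S(S(S(add(SZ, mul(Z, add(SZ, SSZ)))))))))))
  [21] S(S(S(S(S(S(S(S(S(add(Z, mul(Z, add(SZ, SSZ))))))))))))
  [22] S(S(S(S(S(S(S(S(S(mul(Z, add(SZ, SSZ)))))))))))
  [23] S^9(Z)

Term B:
  start: add(mul(SSSZ, SSSZ), add(Z, Z))
  [1] add(add(SSSZ, mul(SSZ, SSSZ)), add(Z, Z))
  [2] add(S(add(SSZ, mul(SSZ, SSSZ))), add(Z, Z))
  [3] S(add(add(SSZ, mul(SSZ, SSSZ)), add(Z, Z)))
  [4] S(add(S(add(SZ, mul(SSZ, SSSZ))), add(Z, Z)))
  [5] S(S(add(add(SZ, mul(SSZ, SSSZ)), add(Z, Z))))
  [6] S(S(add(S(add(Z, mul(SSZ, SSSZ))), add(Z, Z))))
  [7] S(S(S(add(add(Z, mul(SSZ, SSSZ)), add(Z, Z)))))
  [8] S(S(S(add(mul(SSZ, SSSZ), add(Z, Z)))))
  [9] S(S(S(add(add(SSSZ, mul(SZ, SSSZ)), add(Z, Z)))))
  [10] S(S(S(add(S(add(SSZ, mul(SZ, SSSZ))), add(Z, Z)))))
  [11] S(S(S(S(add(add(SSZ, mul(SZ, SSSZ)), add(Z, Z))))))
  [12] S(S(S(S(add(S(add(SZ, mul(SZ, SSSZ))), add(Z, Z))))))
  [13] S(S(S(S(S(add(add(SZ, mul(SZ, SSSZ)), add(Z, Z)))))))
  [14] S(S(S(S(S(add(S(add(Z, mul(SZ, SSSZ))), add(Z, Z)))))))
  [15] S(S(S(S(S(S(add(add(Z, mul(SZ, SSSZ)), add(Z, Z))))))))
  [16] S(S(S(S(S(S(add(mul(SZ, SSSZ), add(Z, Z))))))))
  [17] S(S(S(S(S(S(add(add(SSSZ, mul(Z, SSSZ)), add(Z, Z))))))))
  [18] S(S(S(S(S(S(add(S(add(SSZ, mul(Z, SSSZ))), add(Z, Z))))))))
  [19] S(S(S(S(S(S(S(add(add(SSZ, mul(Z, SSSZ)), add(Z, Z)))))))))
  [20] S(S(S(S(S(S(S(add(S(add(SZ, mul(Z, SSSZ))), add(Z, Z)))))))))
  [21] S(S(S(S(S(S(S(S(add(add(SZ, mul(Z, SSSZ)), add(Z, Z))))))))))
  [22] S(S(S(S(S(S(S(S(add(S(add(Z, mul(Z, SSSZ))), add(Z, Z))))))))))
  [23] S(S(S(S(S(S(S(S(S(add(add(Z, mul(Z, SSSZ)), add(Z, Z)))))))))))
  [24] S(S(S(S(S(S(S(S(S(add(mul(Z, SSSZ), add(Z, Z)))))))))))
  [25] S(S(S(S(S(S(S(S(S(add(Z, add(Z, Z)))))))))))
  [26] S(S(S(S(S(S(S(S(S(add(Z, Z))))))))))
  [27] S^9(Z)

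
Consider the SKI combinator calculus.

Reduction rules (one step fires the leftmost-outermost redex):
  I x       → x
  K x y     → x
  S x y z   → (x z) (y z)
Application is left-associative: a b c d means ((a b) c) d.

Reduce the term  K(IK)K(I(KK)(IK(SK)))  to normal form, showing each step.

  start: K(IK)K(I(KK)(IK(SK)))
  →1  IK(I(KK)(IK(SK)))
  →2  K(I(KK)(IK(SK)))
  →3  K(KK(IK(SK)))
  →4  KK

Answer: normal form = KK  (in 4 steps)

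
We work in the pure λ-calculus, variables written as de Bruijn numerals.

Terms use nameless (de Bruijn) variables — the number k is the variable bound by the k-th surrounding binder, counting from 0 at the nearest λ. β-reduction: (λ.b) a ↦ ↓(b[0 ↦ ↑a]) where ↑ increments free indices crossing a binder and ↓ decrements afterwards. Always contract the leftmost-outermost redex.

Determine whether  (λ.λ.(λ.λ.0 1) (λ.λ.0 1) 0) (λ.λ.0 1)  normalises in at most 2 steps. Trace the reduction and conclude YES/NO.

Answer: NO — after 2 steps the term is λ.(λ.0 (λ.λ.0 1)) 0, not yet normal

Derivation:
  start: (λ.λ.(λ.λ.0 1) (λ.λ.0 1) 0) (λ.λ.0 1)
  [1] λ.(λ.λ.0 1) (λ.λ.0 1) 0
  [2] λ.(λ.0 (λ.λ.0 1)) 0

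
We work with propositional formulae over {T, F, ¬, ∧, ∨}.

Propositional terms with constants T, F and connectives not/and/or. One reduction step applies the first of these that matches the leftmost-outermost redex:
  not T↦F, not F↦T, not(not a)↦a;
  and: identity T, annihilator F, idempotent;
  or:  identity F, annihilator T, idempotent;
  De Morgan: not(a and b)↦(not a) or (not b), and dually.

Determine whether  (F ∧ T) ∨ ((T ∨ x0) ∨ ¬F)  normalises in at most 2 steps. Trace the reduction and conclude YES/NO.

Answer: NO — after 2 steps the term is (T ∨ x0) ∨ ¬F, not yet normal

Working:
  start: (F ∧ T) ∨ ((T ∨ x0) ∨ ¬F)
  →1  F ∨ ((T ∨ x0) ∨ ¬F)
  →2  (T ∨ x0) ∨ ¬F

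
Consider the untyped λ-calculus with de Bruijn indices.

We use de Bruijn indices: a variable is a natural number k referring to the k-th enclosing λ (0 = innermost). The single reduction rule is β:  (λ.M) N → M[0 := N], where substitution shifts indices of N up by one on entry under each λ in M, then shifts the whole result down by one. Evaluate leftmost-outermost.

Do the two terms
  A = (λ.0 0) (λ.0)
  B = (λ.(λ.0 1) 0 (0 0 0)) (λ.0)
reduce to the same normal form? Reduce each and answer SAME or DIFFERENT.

Answer: SAME — A ⇓ λ.0, B ⇓ λ.0

Reduction:
Term A:
  start: (λ.0 0) (λ.0)
  →1  (λ.0) (λ.0)
  →2  λ.0

Term B:
  start: (λ.(λ.0 1) 0 (0 0 0)) (λ.0)
  →1  (λ.0 (λ.0)) (λ.0) ((λ.0) (λ.0) (λ.0))
  →2  (λ.0) (λ.0) ((λ.0) (λ.0) (λ.0))
  →3  (λ.0) ((λ.0) (λ.0) (λ.0))
  →4  (λ.0) (λ.0) (λ.0)
  →5  (λ.0) (λ.0)
  →6  λ.0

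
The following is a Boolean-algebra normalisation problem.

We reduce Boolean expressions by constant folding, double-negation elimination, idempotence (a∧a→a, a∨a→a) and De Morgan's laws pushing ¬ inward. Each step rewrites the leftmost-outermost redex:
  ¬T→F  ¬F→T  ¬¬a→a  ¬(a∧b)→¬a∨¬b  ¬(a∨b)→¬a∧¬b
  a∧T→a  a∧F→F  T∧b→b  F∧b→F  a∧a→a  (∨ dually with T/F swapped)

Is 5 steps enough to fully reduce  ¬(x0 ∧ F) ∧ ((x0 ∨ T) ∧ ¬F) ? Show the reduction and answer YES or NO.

Answer: NO — after 5 steps the term is T ∧ ¬F, not yet normal

Working:
  start: ¬(x0 ∧ F) ∧ ((x0 ∨ T) ∧ ¬F)
  →1  (¬x0 ∨ ¬F) ∧ ((x0 ∨ T) ∧ ¬F)
  →2  (¬x0 ∨ T) ∧ ((x0 ∨ T) ∧ ¬F)
  →3  T ∧ ((x0 ∨ T) ∧ ¬F)
  →4  (x0 ∨ T) ∧ ¬F
  →5  T ∧ ¬F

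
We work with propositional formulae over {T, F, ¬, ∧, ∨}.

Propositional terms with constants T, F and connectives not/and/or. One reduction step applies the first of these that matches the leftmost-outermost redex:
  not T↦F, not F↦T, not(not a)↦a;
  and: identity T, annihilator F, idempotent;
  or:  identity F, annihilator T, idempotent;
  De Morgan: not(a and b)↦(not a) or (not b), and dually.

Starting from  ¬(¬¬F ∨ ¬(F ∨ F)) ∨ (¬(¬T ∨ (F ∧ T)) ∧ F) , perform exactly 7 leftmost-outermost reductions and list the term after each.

Answer: after 7 steps: ¬(¬T ∨ (F ∧ T)) ∧ F

Working:
  start: ¬(¬¬F ∨ ¬(F ∨ F)) ∨ (¬(¬T ∨ (F ∧ T)) ∧ F)
  →1  (¬¬¬F ∧ ¬¬(F ∨ F)) ∨ (¬(¬T ∨ (F ∧ T)) ∧ F)
  →2  (¬F ∧ ¬¬(F ∨ F)) ∨ (¬(¬T ∨ (F ∧ T)) ∧ F)
  →3  (T ∧ ¬¬(F ∨ F)) ∨ (¬(¬T ∨ (F ∧ T)) ∧ F)
  →4  ¬¬(F ∨ F) ∨ (¬(¬T ∨ (F ∧ T)) ∧ F)
  →5  (F ∨ F) ∨ (¬(¬T ∨ (F ∧ T)) ∧ F)
  →6  F ∨ (¬(¬T ∨ (F ∧ T)) ∧ F)
  →7  ¬(¬T ∨ (F ∧ T)) ∧ F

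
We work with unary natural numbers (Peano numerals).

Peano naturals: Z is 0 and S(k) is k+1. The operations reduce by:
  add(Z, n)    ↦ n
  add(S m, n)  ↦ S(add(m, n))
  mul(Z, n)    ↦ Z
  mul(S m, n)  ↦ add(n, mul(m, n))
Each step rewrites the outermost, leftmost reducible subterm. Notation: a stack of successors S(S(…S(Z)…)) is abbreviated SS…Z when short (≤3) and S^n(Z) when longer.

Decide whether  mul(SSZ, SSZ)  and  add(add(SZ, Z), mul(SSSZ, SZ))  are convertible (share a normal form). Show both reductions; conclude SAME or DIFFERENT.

Term A:
  start: mul(SSZ, SSZ)
  [1] add(SSZ, mul(SZ, SSZ))
  [2] S(add(SZ, mul(SZ, SSZ)))
  [3] S(S(add(Z, mul(SZ, SSZ))))
  [4] S(S(mul(SZ, SSZ)))
  [5] S(S(add(SSZ, mul(Z, SSZ))))
  [6] S(S(S(add(SZ, mul(Z, SSZ)))))
  [7] S(S(S(S(add(Z, mul(Z, SSZ))))))
  [8] S(S(S(S(mul(Z, SSZ)))))
  [9] S^4(Z)

Term B:
  start: add(add(SZ, Z), mul(SSSZ, SZ))
  [1] add(S(add(Z, Z)), mul(SSSZ, SZ))
  [2] S(add(add(Z, Z), mul(SSSZ, SZ)))
  [3] S(add(Z, mul(SSSZ, SZ)))
  [4] S(mul(SSSZ, SZ))
  [5] S(add(SZ, mul(SSZ, SZ)))
  [6] S(S(add(Z, mul(SSZ, SZ))))
  [7] S(S(mul(SSZ, SZ)))
  [8] S(S(add(SZ, mul(SZ, SZ))))
  [9] S(S(S(add(Z, mul(SZ, SZ)))))
  [10] S(S(S(mul(SZ, SZ))))
  [11] S(S(S(add(SZ, mul(Z, SZ)))))
  [12] S(S(S(S(add(Z, mul(Z, SZ))))))
  [13] S(S(S(S(mul(Z, SZ)))))
  [14] S^4(Z)

Answer: SAME — A ⇓ S^4(Z), B ⇓ S^4(Z)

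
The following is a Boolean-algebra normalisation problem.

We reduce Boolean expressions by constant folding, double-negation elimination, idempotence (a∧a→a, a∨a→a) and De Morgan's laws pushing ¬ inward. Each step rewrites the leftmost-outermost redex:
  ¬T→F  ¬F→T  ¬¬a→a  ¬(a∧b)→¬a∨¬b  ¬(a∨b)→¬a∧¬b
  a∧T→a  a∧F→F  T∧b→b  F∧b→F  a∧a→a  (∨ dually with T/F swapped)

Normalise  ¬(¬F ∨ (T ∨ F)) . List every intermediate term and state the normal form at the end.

Answer: normal form = F  (in 3 steps)

Derivation:
  start: ¬(¬F ∨ (T ∨ F))
  →1  ¬¬F ∧ ¬(T ∨ F)
  →2  F ∧ ¬(T ∨ F)
  →3  F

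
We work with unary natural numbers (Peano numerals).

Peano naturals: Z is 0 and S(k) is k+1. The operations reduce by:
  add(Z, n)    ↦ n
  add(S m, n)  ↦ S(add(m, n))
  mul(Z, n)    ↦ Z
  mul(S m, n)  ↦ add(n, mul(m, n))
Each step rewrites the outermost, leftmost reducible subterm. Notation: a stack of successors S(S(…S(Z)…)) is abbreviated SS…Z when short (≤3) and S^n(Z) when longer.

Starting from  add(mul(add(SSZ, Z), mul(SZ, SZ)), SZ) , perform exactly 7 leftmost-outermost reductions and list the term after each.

Answer: after 7 steps: S(add(add(mul(Z, SZ), mul(add(SZ, Z), mul(SZ, SZ))), SZ))

Working:
  start: add(mul(add(SSZ, Z), mul(SZ, SZ)), SZ)
  →1  add(mul(S(add(SZ, Z)), mul(SZ, SZ)), SZ)
  →2  add(add(mul(SZ, SZ), mul(add(SZ, Z), mul(SZ, SZ))), SZ)
  →3  add(add(add(SZ, mul(Z, SZ)), mul(add(SZ, Z), mul(SZ, SZ))), SZ)
  →4  add(add(S(add(Z, mul(Z, SZ))), mul(add(SZ, Z), mul(SZ, SZ))), SZ)
  →5  add(S(add(add(Z, mul(Z, SZ)), mul(add(SZ, Z), mul(SZ, SZ)))), SZ)
  →6  S(add(add(add(Z, mul(Z, SZ)), mul(add(SZ, Z), mul(SZ, SZ))), SZ))
  →7  S(add(add(mul(Z, SZ), mul(add(SZ, Z), mul(SZ, SZ))), SZ))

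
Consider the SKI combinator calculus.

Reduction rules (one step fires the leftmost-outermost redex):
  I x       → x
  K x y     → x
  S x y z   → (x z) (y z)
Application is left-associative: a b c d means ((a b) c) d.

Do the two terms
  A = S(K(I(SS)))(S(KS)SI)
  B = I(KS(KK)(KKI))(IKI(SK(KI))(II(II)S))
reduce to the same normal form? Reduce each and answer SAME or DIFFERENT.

Answer: DIFFERENT — A ⇓ S(K(SS))(S(SI)), B ⇓ SKS

Reduction:
Term A:
  start: S(K(I(SS)))(S(KS)SI)
  step 1: S(K(SS))(S(KS)SI)
  step 2: S(K(SS))(KSI(SI))
  step 3: S(K(SS))(S(SI))

Term B:
  start: I(KS(KK)(KKI))(IKI(SK(KI))(II(II)S))
  step 1: KS(KK)(KKI)(IKI(SK(KI))(II(II)S))
  step 2: S(KKI)(IKI(SK(KI))(II(II)S))
  step 3: SK(IKI(SK(KI))(II(II)S))
  step 4: SK(KI(SK(KI))(II(II)S))
  step 5: SK(I(II(II)S))
  step 6: SK(II(II)S)
  step 7: SK(I(II)S)
  step 8: SK(IIS)
  step 9: SK(IS)
  step 10: SKS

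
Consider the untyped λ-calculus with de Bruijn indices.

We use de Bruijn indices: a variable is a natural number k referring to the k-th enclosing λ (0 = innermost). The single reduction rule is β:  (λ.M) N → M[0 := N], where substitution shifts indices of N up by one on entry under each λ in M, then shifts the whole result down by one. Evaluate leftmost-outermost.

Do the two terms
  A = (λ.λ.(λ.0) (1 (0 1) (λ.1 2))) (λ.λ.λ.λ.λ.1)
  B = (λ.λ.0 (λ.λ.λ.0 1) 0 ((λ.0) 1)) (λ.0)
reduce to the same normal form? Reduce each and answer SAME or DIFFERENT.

Answer: DIFFERENT — A ⇓ λ.λ.λ.λ.1, B ⇓ λ.0 (λ.λ.λ.0 1) 0 (λ.0)

Derivation:
Term A:
  start: (λ.λ.(λ.0) (1 (0 1) (λ.1 2))) (λ.λ.λ.λ.λ.1)
  →1  λ.(λ.0) ((λ.λ.λ.λ.λ.1) (0 (λ.λ.λ.λ.λ.1)) (λ.1 (λ.λ.λ.λ.λ.1)))
  →2  λ.(λ.λ.λ.λ.λ.1) (0 (λ.λ.λ.λ.λ.1)) (λ.1 (λ.λ.λ.λ.λ.1))
  →3  λ.(λ.λ.λ.λ.1) (λ.1 (λ.λ.λ.λ.λ.1))
  →4  λ.λ.λ.λ.1

Term B:
  start: (λ.λ.0 (λ.λ.λ.0 1) 0 ((λ.0) 1)) (λ.0)
  →1  λ.0 (λ.λ.λ.0 1) 0 ((λ.0) (λ.0))
  →2  λ.0 (λ.λ.λ.0 1) 0 (λ.0)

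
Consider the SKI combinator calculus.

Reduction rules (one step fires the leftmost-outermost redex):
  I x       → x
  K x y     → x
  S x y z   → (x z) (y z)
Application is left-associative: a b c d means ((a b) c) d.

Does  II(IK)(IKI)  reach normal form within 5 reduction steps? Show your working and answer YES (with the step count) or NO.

  start: II(IK)(IKI)
  →1  I(IK)(IKI)
  →2  IK(IKI)
  →3  K(IKI)
  →4  K(KI)

Answer: YES — reaches normal form K(KI) in 4 ≤ 5 steps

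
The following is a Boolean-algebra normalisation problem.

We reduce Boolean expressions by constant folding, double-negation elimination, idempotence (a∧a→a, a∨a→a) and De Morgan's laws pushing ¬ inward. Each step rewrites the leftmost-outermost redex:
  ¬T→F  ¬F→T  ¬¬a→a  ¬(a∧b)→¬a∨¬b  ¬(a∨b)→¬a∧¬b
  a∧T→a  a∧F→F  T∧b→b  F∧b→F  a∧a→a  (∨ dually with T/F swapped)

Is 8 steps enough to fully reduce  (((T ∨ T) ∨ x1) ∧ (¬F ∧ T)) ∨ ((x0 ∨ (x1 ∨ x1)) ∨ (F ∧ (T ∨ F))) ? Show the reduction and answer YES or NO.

  start: (((T ∨ T) ∨ x1) ∧ (¬F ∧ T)) ∨ ((x0 ∨ (x1 ∨ x1)) ∨ (F ∧ (T ∨ F)))
  step 1: ((T ∨ x1) ∧ (¬F ∧ T)) ∨ ((x0 ∨ (x1 ∨ x1)) ∨ (F ∧ (T ∨ F)))
  step 2: (T ∧ (¬F ∧ T)) ∨ ((x0 ∨ (x1 ∨ x1)) ∨ (F ∧ (T ∨ F)))
  step 3: (¬F ∧ T) ∨ ((x0 ∨ (x1 ∨ x1)) ∨ (F ∧ (T ∨ F)))
  step 4: ¬F ∨ ((x0 ∨ (x1 ∨ x1)) ∨ (F ∧ (T ∨ F)))
  step 5: T ∨ ((x0 ∨ (x1 ∨ x1)) ∨ (F ∧ (T ∨ F)))
  step 6: T

Answer: YES — reaches normal form T in 6 ≤ 8 steps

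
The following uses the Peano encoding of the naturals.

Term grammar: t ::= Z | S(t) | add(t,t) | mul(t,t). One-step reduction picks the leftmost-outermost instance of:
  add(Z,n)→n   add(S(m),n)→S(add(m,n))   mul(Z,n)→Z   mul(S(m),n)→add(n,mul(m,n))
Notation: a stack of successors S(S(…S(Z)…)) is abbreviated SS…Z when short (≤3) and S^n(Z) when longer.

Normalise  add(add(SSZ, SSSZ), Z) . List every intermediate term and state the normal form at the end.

Answer: normal form = S^5(Z)  (in 9 steps)

Reduction:
  start: add(add(SSZ, SSSZ), Z)
  step 1: add(S(add(SZ, SSSZ)), Z)
  step 2: S(add(add(SZ, SSSZ), Z))
  step 3: S(add(S(add(Z, SSSZ)), Z))
  step 4: S(S(add(add(Z, SSSZ), Z)))
  step 5: S(S(add(SSSZ, Z)))
  step 6: S(S(S(add(SSZ, Z))))
  step 7: S(S(S(S(add(SZ, Z)))))
  step 8: S(S(S(S(S(add(Z, Z))))))
  step 9: S^5(Z)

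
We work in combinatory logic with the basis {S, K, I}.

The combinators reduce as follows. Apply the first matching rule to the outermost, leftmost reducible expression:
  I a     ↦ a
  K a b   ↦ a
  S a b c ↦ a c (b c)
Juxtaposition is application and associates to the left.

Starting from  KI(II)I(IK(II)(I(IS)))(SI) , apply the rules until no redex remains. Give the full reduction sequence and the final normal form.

Answer: normal form = SI  (in 7 steps)

Derivation:
  start: KI(II)I(IK(II)(I(IS)))(SI)
  →1  II(IK(II)(I(IS)))(SI)
  →2  I(IK(II)(I(IS)))(SI)
  →3  IK(II)(I(IS))(SI)
  →4  K(II)(I(IS))(SI)
  →5  II(SI)
  →6  I(SI)
  →7  SI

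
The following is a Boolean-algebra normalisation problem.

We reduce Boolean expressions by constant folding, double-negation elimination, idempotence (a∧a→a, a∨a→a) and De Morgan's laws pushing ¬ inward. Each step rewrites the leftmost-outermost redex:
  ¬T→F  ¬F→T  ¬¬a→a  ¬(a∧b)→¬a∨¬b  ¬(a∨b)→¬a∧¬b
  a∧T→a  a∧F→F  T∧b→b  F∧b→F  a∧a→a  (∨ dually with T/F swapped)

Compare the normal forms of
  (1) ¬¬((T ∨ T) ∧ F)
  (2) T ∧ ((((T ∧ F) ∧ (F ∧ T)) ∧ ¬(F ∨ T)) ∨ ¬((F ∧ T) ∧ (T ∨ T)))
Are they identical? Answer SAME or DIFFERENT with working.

Answer: DIFFERENT — A ⇓ F, B ⇓ T

Derivation:
Term A:
  start: ¬¬((T ∨ T) ∧ F)
  [1] (T ∨ T) ∧ F
  [2] F

Term B:
  start: T ∧ ((((T ∧ F) ∧ (F ∧ T)) ∧ ¬(F ∨ T)) ∨ ¬((F ∧ T) ∧ (T ∨ T)))
  [1] (((T ∧ F) ∧ (F ∧ T)) ∧ ¬(F ∨ T)) ∨ ¬((F ∧ T) ∧ (T ∨ T))
  [2] ((F ∧ (F ∧ T)) ∧ ¬(F ∨ T)) ∨ ¬((F ∧ T) ∧ (T ∨ T))
  [3] (F ∧ ¬(F ∨ T)) ∨ ¬((F ∧ T) ∧ (T ∨ T))
  [4] F ∨ ¬((F ∧ T) ∧ (T ∨ T))
  [5] ¬((F ∧ T) ∧ (T ∨ T))
  [6] ¬(F ∧ T) ∨ ¬(T ∨ T)
  [7] (¬F ∨ ¬T) ∨ ¬(T ∨ T)
  [8] (T ∨ ¬T) ∨ ¬(T ∨ T)
  [9] T ∨ ¬(T ∨ T)
  [10] T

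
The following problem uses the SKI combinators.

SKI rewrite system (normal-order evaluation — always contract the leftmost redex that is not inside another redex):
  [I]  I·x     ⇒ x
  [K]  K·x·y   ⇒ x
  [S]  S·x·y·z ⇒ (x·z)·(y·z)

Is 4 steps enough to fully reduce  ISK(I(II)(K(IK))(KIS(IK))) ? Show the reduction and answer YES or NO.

Answer: NO — after 4 steps the term is SK(K(IK)(KIS(IK))), not yet normal

Working:
  start: ISK(I(II)(K(IK))(KIS(IK)))
  [1] SK(I(II)(K(IK))(KIS(IK)))
  [2] SK(II(K(IK))(KIS(IK)))
  [3] SK(I(K(IK))(KIS(IK)))
  [4] SK(K(IK)(KIS(IK)))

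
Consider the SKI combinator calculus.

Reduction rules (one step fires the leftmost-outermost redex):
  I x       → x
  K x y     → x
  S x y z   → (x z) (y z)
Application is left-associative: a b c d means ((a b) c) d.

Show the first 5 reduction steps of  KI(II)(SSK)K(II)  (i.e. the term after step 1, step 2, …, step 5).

Answer: after 5 steps: II

Working:
  start: KI(II)(SSK)K(II)
  [1] I(SSK)K(II)
  [2] SSKK(II)
  [3] SK(KK)(II)
  [4] K(II)(KK(II))
  [5] II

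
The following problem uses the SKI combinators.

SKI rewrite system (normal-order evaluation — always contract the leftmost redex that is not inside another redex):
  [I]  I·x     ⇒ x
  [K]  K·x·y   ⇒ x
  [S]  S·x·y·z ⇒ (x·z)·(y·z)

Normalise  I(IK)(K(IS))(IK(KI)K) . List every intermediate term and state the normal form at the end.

  start: I(IK)(K(IS))(IK(KI)K)
  [1] IK(K(IS))(IK(KI)K)
  [2] K(K(IS))(IK(KI)K)
  [3] K(IS)
  [4] KS

Answer: normal form = KS  (in 4 steps)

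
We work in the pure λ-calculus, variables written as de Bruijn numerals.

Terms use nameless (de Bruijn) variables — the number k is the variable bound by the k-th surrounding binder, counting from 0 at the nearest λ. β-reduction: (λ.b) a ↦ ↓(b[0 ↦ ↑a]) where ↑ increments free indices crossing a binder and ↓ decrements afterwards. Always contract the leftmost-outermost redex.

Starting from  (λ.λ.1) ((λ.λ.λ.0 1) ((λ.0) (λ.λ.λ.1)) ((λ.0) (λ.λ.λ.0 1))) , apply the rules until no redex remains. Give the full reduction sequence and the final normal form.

Answer: normal form = λ.λ.0 (λ.λ.λ.0 1)  (in 4 steps)

Reduction:
  start: (λ.λ.1) ((λ.λ.λ.0 1) ((λ.0) (λ.λ.λ.1)) ((λ.0) (λ.λ.λ.0 1)))
  [1] λ.(λ.λ.λ.0 1) ((λ.0) (λ.λ.λ.1)) ((λ.0) (λ.λ.λ.0 1))
  [2] λ.(λ.λ.0 1) ((λ.0) (λ.λ.λ.0 1))
  [3] λ.λ.0 ((λ.0) (λ.λ.λ.0 1))
  [4] λ.λ.0 (λ.λ.λ.0 1)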